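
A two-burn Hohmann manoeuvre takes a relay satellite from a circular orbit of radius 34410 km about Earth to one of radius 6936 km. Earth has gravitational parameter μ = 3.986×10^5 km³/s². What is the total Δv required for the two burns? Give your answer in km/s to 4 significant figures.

Δv = 3.632 km/s

The Hohmann ellipse has a_t = (r₁ + r₂)/2 = 20673 km.
At r₁ the circular-orbit speed is v₁ = √(μ/r₁) = 3.4035 km/s.
Transfer-orbit speed at r₁ (vis-viva equation): v_a = √[μ(2/r₁ − 1/a_t)] = 1.9714 km/s.
First burn Δv₁ = |v_a − v₁| = 1.432 km/s.
At r₂, v₂ = √(μ/r₂) = 7.5808 km/s.
Transfer-orbit speed at r₂: v_p = √[μ(2/r₂ − 1/a_t)] = 9.7804 km/s.
Second burn Δv₂ = |v₂ − v_p| = 2.200 km/s.
Total Δv = Δv₁ + Δv₂ = 3.632 km/s.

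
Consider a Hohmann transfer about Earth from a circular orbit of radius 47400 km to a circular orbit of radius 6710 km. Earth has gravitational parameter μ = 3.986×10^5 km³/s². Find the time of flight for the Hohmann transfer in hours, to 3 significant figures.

t = 6.15 hours

Semi-major axis of the transfer orbit: a_t = (47400 + 6710)/2 = 27055 km.
By Kepler's third law the transfer-orbit period is T = 2π√(a_t³/μ), so t = T/2 = 22140 s.
Converting: 22140 s ÷ 3600 s/hour = 6.15 hours.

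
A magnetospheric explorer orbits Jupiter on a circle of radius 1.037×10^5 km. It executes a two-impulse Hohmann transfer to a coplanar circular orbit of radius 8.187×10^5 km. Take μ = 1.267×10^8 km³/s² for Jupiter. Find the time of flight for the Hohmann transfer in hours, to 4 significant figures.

Transfer-ellipse semi-major axis a_t = (r₁ + r₂)/2 = (1.037×10^5 + 8.187×10^5)/2 = 4.612×10^5 km.
Transfer time t = π√(a_t³/μ) = π√((4.612×10^5)³ / 1.267×10^8) = 87420 s.
Converting: 87420 s ÷ 3600 s/hour = 24.28 hours.

t = 24.28 hours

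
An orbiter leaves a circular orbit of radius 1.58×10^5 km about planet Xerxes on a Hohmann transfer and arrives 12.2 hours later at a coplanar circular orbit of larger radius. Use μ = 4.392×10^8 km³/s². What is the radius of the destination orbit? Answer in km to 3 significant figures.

r₂ = 7.24×10^5 km

Transfer time t = 12.2 hours = 43920 s, and t = π√(a_t³/μ).
So a_t = (μ t²/π²)^(1/3) = (4.392×10^8 × (43920)² / π²)^(1/3) = 4.4113×10^5 km.
Since a_t = (r₁ + r₂)/2, r₂ = 2a_t − r₁ = 2×4.4113×10^5 − 1.580×10^5 = 7.2426×10^5 km.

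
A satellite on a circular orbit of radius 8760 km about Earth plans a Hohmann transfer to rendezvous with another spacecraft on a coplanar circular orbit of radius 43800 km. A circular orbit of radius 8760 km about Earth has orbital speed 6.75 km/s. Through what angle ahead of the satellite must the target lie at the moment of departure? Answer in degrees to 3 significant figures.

φ = 96.3°

From the circular-orbit relation v² = μ/r at r = 8760 km: μ = v²r = (6.75)² × 8760 = 3.99128×10^5 km³/s².
Semi-major axis of the transfer orbit: a_t = (8760 + 43800)/2 = 26280 km.
The half-period of the transfer ellipse is t = π√(a_t³/μ) = 21185 s.
Target angular speed ω₂ = √(μ/r₂³) = 6.8920×10^-5 rad/s.
Angle swept by the target during transfer: ω₂·t = 1.4601 rad = 83.66°.
Arrival is 180° from departure on the ellipse, so φ = 180° − 83.66° = 96.3°.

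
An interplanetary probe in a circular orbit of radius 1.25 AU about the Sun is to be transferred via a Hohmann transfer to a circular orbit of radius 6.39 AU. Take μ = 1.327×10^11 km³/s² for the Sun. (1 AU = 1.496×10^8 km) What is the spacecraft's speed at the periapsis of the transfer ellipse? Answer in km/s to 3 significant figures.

In km: r₁ = 1.25 × 1.496×10^8 = 1.870×10^8 km; r₂ = 6.39 × 1.496×10^8 = 9.55944×10^8 km.
Semi-major axis of the transfer orbit: a_t = (1.870×10^8 + 9.55944×10^8)/2 = 5.71472×10^8 km.
At periapsis, r = 1.870×10^8 km.
Vis-viva: v = √[μ(2/r − 1/a_t)] = √[1.327×10^11 × (2/1.870×10^8 − 1/5.71472×10^8)] = 34.45 km/s.

v = 34.5 km/s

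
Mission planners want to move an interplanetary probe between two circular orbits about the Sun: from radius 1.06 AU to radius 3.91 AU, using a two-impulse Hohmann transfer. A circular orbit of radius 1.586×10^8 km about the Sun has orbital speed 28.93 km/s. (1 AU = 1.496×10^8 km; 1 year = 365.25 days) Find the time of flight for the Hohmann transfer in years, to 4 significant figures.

t = 1.959 years

From the circular-orbit relation v² = μ/r at r = 1.586×10^8 km: μ = v²r = (28.93)² × 1.586×10^8 = 1.32739×10^11 km³/s².
In km: r₁ = 1.06 × 1.496×10^8 = 1.58576×10^8 km; r₂ = 3.91 × 1.496×10^8 = 5.84936×10^8 km.
Transfer-ellipse semi-major axis a_t = (r₁ + r₂)/2 = (1.58576×10^8 + 5.84936×10^8)/2 = 3.71756×10^8 km.
By Kepler's third law the transfer-orbit period is T = 2π√(a_t³/μ), so t = T/2 = 6.181×10^7 s.
Converting: 6.181×10^7 s ÷ 3.15576×10^7 s/year (365.25 × 86400) = 1.959 years.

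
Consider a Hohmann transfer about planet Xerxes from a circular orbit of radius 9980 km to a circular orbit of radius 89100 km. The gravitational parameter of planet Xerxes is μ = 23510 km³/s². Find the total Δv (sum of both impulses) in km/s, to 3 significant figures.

Transfer-ellipse semi-major axis a_t = (r₁ + r₂)/2 = (9980 + 89100)/2 = 49540 km.
At r₁ the circular-orbit speed is v₁ = √(μ/r₁) = 1.53483 km/s.
On the transfer ellipse at r₁, vis-viva gives v_p = √[μ(2/r₁ − 1/a_t)] = 2.05836 km/s.
First burn Δv₁ = |v_p − v₁| = 0.5235 km/s.
Circular speed at r₂: v₂ = √(μ/r₂) = 0.5137 km/s.
Transfer-orbit speed at r₂: v_a = √[μ(2/r₂ − 1/a_t)] = 0.2306 km/s.
Second burn Δv₂ = |v₂ − v_a| = 0.2831 km/s.
Total Δv = Δv₁ + Δv₂ = 0.8066 km/s.

Δv = 0.807 km/s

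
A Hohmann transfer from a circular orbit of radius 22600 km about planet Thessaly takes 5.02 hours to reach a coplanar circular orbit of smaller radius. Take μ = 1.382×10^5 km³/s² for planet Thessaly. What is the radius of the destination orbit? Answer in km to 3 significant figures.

r₂ = 10600 km

Transfer time t = 5.02 hours = 18072 s, and t = π√(a_t³/μ).
So a_t = (μ t²/π²)^(1/3) = (1.382×10^5 × (18072)² / π²)^(1/3) = 16599 km.
Since a_t = (r₁ + r₂)/2, r₂ = 2a_t − r₁ = 2×16599 − 22600 = 10598 km.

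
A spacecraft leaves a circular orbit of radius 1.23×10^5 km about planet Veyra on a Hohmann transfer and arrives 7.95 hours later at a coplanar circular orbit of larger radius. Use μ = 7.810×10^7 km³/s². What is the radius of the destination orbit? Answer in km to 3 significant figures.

r₂ = 2.50×10^5 km

Transfer time t = 7.95 hours = 28620 s, and t = π√(a_t³/μ).
So a_t = (μ t²/π²)^(1/3) = (7.810×10^7 × (28620)² / π²)^(1/3) = 1.8645×10^5 km.
Since a_t = (r₁ + r₂)/2, r₂ = 2a_t − r₁ = 2×1.8645×10^5 − 1.230×10^5 = 2.499×10^5 km.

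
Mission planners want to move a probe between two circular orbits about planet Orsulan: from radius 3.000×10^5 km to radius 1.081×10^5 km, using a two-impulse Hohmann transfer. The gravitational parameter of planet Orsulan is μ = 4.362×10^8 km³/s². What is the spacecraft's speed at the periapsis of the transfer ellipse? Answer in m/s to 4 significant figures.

Transfer-ellipse semi-major axis a_t = (r₁ + r₂)/2 = (3.000×10^5 + 1.081×10^5)/2 = 2.0405×10^5 km.
At periapsis, r = 1.081×10^5 km.
Applying v² = μ(2/r − 1/a_t): v = 77.02 km/s.

v = 77020 m/s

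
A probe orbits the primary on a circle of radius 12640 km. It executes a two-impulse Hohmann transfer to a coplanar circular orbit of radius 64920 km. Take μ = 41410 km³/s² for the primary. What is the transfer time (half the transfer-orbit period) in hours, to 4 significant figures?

The Hohmann ellipse has a_t = (r₁ + r₂)/2 = 38780 km.
Transfer time t = π√(a_t³/μ) = π√((38780)³ / 41410) = 1.179×10^5 s.
Converting: 1.179×10^5 s ÷ 3600 s/hour = 32.75 hours.

t = 32.75 hours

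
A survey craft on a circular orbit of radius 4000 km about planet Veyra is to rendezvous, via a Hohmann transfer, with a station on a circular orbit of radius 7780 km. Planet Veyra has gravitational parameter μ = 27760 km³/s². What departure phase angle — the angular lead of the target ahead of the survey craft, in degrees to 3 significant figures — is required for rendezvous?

Transfer-ellipse semi-major axis a_t = (r₁ + r₂)/2 = (4000 + 7780)/2 = 5890 km.
Transfer time t = π√(a_t³/μ) = 8523 s.
Target angular speed ω₂ = √(μ/r₂³) = 2.428×10^-4 rad/s.
Angle swept by the target during transfer: ω₂·t = 2.0694 rad = 118.6°.
Arrival is 180° from departure on the ellipse, so φ = 180° − 118.6° = 61.4°.

φ = 61.4°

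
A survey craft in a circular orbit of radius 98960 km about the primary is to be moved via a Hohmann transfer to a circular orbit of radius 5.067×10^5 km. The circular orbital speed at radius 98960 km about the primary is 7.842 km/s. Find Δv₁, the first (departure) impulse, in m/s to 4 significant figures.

Δv₁ = 2302 m/s

From the circular-orbit relation v² = μ/r at r = 98960 km: μ = v²r = (7.842)² × 98960 = 6.08574×10^6 km³/s².
The Hohmann ellipse has a_t = (r₁ + r₂)/2 = 3.0283×10^5 km.
Circular speed at r = 98960 km: v_c = √(μ/r) = 7.8420 km/s.
Vis-viva on the transfer ellipse at r = 98960 km gives v_t = √[μ(2/r − 1/a_t)] = 10.144 km/s.
Δv₁ = |v_t − v_c| = |10.144 − 7.8420| = 2.302 km/s.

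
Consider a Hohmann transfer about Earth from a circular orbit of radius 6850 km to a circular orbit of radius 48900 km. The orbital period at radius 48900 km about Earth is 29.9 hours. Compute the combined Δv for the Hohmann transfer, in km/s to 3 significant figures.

Δv = 3.91 km/s

From Kepler's third law T² = 4π²r³/μ at r = 48900 km, T = 29.9 hours = 29.9 × 3600 s = 1.0764×10^5 s: μ = 4π²r³/T² = 3.98418×10^5 km³/s².
Transfer-ellipse semi-major axis a_t = (r₁ + r₂)/2 = (6850 + 48900)/2 = 27875 km.
Circular speed at r₁: v₁ = √(μ/r₁) = √(3.98418×10^5/6850) = 7.62648 km/s.
On the transfer ellipse at r₁, v² = μ(2/r − 1/a) gives v_p = √[μ(2/r₁ − 1/a_t)] = 10.1012 km/s.
First burn Δv₁ = |v_p − v₁| = 2.475 km/s.
Circular speed at r₂: v₂ = √(μ/r₂) = 2.854 km/s.
Transfer-orbit speed at r₂: v_a = √[μ(2/r₂ − 1/a_t)] = 1.415 km/s.
Second burn Δv₂ = |v₂ − v_a| = 1.439 km/s.
Total Δv = Δv₁ + Δv₂ = 3.914 km/s.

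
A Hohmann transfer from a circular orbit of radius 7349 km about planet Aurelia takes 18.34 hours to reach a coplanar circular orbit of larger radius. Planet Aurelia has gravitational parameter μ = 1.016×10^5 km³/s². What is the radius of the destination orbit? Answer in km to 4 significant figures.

r₂ = 63720 km

Transfer time t = 18.34 hours = 66024 s, and t = π√(a_t³/μ).
So a_t = (μ t²/π²)^(1/3) = (1.016×10^5 × (66024)² / π²)^(1/3) = 35536 km.
Since a_t = (r₁ + r₂)/2, r₂ = 2a_t − r₁ = 2×35536 − 7349 = 63723 km.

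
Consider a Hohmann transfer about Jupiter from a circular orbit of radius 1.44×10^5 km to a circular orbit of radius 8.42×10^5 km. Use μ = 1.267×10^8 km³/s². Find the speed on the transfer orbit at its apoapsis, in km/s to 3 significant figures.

The Hohmann ellipse has a_t = (r₁ + r₂)/2 = 4.930×10^5 km.
The apoapsis of the transfer ellipse is at r = 8.420×10^5 km.
Vis-viva: v = √[μ(2/r − 1/a_t)] = √[1.267×10^8 × (2/8.420×10^5 − 1/4.930×10^5)] = 6.630 km/s.

v = 6.63 km/s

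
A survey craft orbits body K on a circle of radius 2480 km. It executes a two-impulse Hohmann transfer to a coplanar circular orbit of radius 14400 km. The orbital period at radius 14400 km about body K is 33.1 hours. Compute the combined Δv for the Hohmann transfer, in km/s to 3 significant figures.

Δv = 0.908 km/s

From Kepler's third law T² = 4π²r³/μ at r = 14400 km, T = 33.1 hours = 33.1 × 3600 s = 1.1916×10^5 s: μ = 4π²r³/T² = 8302.07 km³/s².
Semi-major axis of the transfer orbit: a_t = (2480 + 14400)/2 = 8440 km.
Circular speed at r₁: v₁ = √(μ/r₁) = √(8302.07/2480) = 1.82965 km/s.
On the transfer ellipse at r₁, vis-viva equation gives v_p = √[μ(2/r₁ − 1/a_t)] = 2.38989 km/s.
First burn Δv₁ = |v_p − v₁| = 0.5602 km/s.
Circular speed at r₂: v₂ = √(μ/r₂) = 0.7593 km/s.
Transfer-orbit speed at r₂: v_a = √[μ(2/r₂ − 1/a_t)] = 0.4116 km/s.
Second burn Δv₂ = |v₂ − v_a| = 0.3477 km/s.
Total Δv = Δv₁ + Δv₂ = 0.9079 km/s.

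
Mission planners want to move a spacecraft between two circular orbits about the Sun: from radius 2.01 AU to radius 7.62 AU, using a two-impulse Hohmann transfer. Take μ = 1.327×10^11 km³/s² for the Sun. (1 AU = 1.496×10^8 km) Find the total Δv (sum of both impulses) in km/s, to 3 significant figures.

Δv = 9.24 km/s

In km: r₁ = 2.01 × 1.496×10^8 = 3.00696×10^8 km; r₂ = 7.62 × 1.496×10^8 = 1.139952×10^9 km.
Semi-major axis of the transfer orbit: a_t = (3.00696×10^8 + 1.139952×10^9)/2 = 7.20324×10^8 km.
Circular speed at r₁: v₁ = √(μ/r₁) = √(1.327×10^11/3.00696×10^8) = 21.01 km/s.
Transfer-orbit speed at r₁ (v² = μ(2/r − 1/a)): v_p = √[μ(2/r₁ − 1/a_t)] = 26.43 km/s.
First burn Δv₁ = |v_p − v₁| = 5.420 km/s.
Circular speed at r₂: v₂ = √(μ/r₂) = 10.789 km/s.
Transfer-orbit speed at r₂: v_a = √[μ(2/r₂ − 1/a_t)] = 6.9710 km/s.
Second burn Δv₂ = |v₂ − v_a| = 3.818 km/s.
Total Δv = Δv₁ + Δv₂ = 9.238 km/s.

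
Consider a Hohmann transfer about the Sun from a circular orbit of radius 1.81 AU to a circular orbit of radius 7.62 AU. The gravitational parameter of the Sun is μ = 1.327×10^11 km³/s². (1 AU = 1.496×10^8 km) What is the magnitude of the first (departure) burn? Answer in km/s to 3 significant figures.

Δv₁ = 6.01 km/s

In km: r₁ = 1.81 × 1.496×10^8 = 2.70776×10^8 km; r₂ = 7.62 × 1.496×10^8 = 1.139952×10^9 km.
The Hohmann ellipse has a_t = (r₁ + r₂)/2 = 7.05364×10^8 km.
On the circular orbit at r = 2.70776×10^8 km, v_c = √(μ/r) = 22.138 km/s.
Transfer-orbit speed at the same r (vis-viva, a = a_t): v_t = √[μ(2/r − 1/a_t)] = 28.143 km/s.
Δv₁ = |v_t − v_c| = |28.143 − 22.138| = 6.005 km/s.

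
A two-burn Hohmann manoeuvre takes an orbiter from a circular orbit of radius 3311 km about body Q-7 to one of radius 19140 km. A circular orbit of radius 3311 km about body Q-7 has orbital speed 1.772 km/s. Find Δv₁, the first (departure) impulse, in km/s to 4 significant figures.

Δv₁ = 0.5418 km/s

From the circular-orbit relation v² = μ/r at r = 3311 km: μ = v²r = (1.772)² × 3311 = 10396.5 km³/s².
Transfer-ellipse semi-major axis a_t = (r₁ + r₂)/2 = (3311 + 19140)/2 = 11225.5 km.
On the circular orbit at r = 3311 km, v_c = √(μ/r) = 1.7720 km/s.
Vis-viva on the transfer ellipse at r = 3311 km gives v_t = √[μ(2/r − 1/a_t)] = 2.3138 km/s.
Δv₁ = |v_t − v_c| = |2.3138 − 1.7720| = 0.5418 km/s.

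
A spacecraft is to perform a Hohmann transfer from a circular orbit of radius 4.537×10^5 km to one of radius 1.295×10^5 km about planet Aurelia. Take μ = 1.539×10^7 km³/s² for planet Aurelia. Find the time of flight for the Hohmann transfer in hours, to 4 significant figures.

t = 35.03 hours

Transfer-ellipse semi-major axis a_t = (r₁ + r₂)/2 = (4.537×10^5 + 1.295×10^5)/2 = 2.916×10^5 km.
By Kepler's third law the transfer-orbit period is T = 2π√(a_t³/μ), so t = T/2 = 1.261×10^5 s.
Converting: 1.261×10^5 s ÷ 3600 s/hour = 35.03 hours.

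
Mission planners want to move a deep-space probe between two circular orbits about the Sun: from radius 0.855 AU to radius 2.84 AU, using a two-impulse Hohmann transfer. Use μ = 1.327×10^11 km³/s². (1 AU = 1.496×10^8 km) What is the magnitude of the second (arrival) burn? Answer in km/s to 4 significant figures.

Δv₂ = 5.650 km/s

In km: r₁ = 0.855 × 1.496×10^8 = 1.27908×10^8 km; r₂ = 2.84 × 1.496×10^8 = 4.24864×10^8 km.
Semi-major axis of the transfer orbit: a_t = (1.27908×10^8 + 4.24864×10^8)/2 = 2.76386×10^8 km.
Circular speed at r = 4.24864×10^8 km: v_c = √(μ/r) = 17.67 km/s.
Transfer-orbit speed at the same r (vis-viva, a = a_t): v_t = √[μ(2/r − 1/a_t)] = 12.02 km/s.
Δv₂ = |v_t − v_c| = |12.02 − 17.67| = 5.650 km/s.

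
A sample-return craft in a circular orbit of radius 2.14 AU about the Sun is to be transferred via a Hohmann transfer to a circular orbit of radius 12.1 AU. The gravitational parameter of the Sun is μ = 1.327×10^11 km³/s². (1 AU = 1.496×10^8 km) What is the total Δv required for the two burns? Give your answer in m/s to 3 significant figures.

Δv = 10000 m/s

In km: r₁ = 2.14 × 1.496×10^8 = 3.20144×10^8 km; r₂ = 12.1 × 1.496×10^8 = 1.81016×10^9 km.
Transfer-ellipse semi-major axis a_t = (r₁ + r₂)/2 = (3.20144×10^8 + 1.81016×10^9)/2 = 1.065152×10^9 km.
At r₁ the circular-orbit speed is v₁ = √(μ/r₁) = 20.359 km/s.
Transfer-orbit speed at r₁ (v² = μ(2/r − 1/a)): v_p = √[μ(2/r₁ − 1/a_t)] = 26.541 km/s.
First burn Δv₁ = |v_p − v₁| = 6.182 km/s.
Circular speed at r₂: v₂ = √(μ/r₂) = 8.562 km/s.
Transfer-orbit speed at r₂: v_a = √[μ(2/r₂ − 1/a_t)] = 4.694 km/s.
Second burn Δv₂ = |v₂ − v_a| = 3.868 km/s.
Δv = Δv₁ + Δv₂ = 6.182 + 3.868 = 10.05 km/s.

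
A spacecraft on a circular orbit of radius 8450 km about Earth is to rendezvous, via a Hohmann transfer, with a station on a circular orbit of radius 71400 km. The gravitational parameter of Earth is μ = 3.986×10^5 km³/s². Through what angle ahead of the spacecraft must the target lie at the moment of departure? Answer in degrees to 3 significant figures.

φ = 105°

Semi-major axis of the transfer orbit: a_t = (8450 + 71400)/2 = 39925 km.
Transfer time t = π√(a_t³/μ) = 39696 s.
The target's mean motion on its circular orbit is ω₂ = √(μ/r₂³) = 3.3092×10^-5 rad/s.
Angle swept by the target during transfer: ω₂·t = 1.3136 rad = 75.26°.
The spacecraft traverses 180° on the transfer ellipse, so the target must lead by 180° − 75.26° = 105°.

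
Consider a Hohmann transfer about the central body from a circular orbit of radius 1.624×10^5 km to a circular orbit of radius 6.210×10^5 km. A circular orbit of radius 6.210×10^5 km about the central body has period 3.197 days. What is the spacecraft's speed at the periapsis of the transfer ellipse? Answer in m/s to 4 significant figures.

From Kepler's third law T² = 4π²r³/μ at r = 6.210×10^5 km, T = 3.197 days = 3.197 × 86400 s = 2.762208×10^5 s: μ = 4π²r³/T² = 1.23914×10^8 km³/s².
The Hohmann ellipse has a_t = (r₁ + r₂)/2 = 3.917×10^5 km.
The periapsis of the transfer ellipse is at r = 1.624×10^5 km.
Applying v² = μ(2/r − 1/a_t): v = 34.78 km/s.

v = 34780 m/s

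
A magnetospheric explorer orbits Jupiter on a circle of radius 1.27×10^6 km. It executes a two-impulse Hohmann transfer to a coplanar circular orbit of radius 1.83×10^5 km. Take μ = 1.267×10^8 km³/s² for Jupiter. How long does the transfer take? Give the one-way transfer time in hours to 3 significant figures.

Semi-major axis of the transfer orbit: a_t = (1.270×10^6 + 1.830×10^5)/2 = 7.265×10^5 km.
Transfer time t = π√(a_t³/μ) = π√((7.265×10^5)³ / 1.267×10^8) = 1.728×10^5 s.
Converting: 1.728×10^5 s ÷ 3600 s/hour = 48.0 hours.

t = 48.0 hours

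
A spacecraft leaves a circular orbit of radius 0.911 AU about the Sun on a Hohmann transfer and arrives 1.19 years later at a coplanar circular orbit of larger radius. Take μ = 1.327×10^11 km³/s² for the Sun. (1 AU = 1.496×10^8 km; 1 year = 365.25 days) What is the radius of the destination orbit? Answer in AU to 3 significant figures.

In km: r₁ = 0.911 × 1.496×10^8 = 1.362856×10^8 km.
Transfer time t = 1.19 years × 365.25 × 86400 s = 3.7553544×10^7 s, and t = π√(a_t³/μ).
So a_t = (μ t²/π²)^(1/3) = (1.327×10^11 × (3.7553544×10^7)² / π²)^(1/3) = 2.6666×10^8 km.
Since a_t = (r₁ + r₂)/2, r₂ = 2a_t − r₁ = 2×2.6666×10^8 − 1.362856×10^8 = 3.970344×10^8 km.
In AU: r₂ = 3.970344×10^8 / 1.496×10^8 = 2.65 AU.

r₂ = 2.65 AU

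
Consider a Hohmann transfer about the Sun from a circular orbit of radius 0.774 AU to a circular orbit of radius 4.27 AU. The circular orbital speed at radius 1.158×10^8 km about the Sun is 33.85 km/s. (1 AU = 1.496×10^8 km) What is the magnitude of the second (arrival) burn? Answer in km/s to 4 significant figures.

From the circular-orbit relation v² = μ/r at r = 1.158×10^8 km: μ = v²r = (33.85)² × 1.158×10^8 = 1.32686×10^11 km³/s².
In km: r₁ = 0.774 × 1.496×10^8 = 1.157904×10^8 km; r₂ = 4.27 × 1.496×10^8 = 6.38792×10^8 km.
Semi-major axis of the transfer orbit: a_t = (1.157904×10^8 + 6.38792×10^8)/2 = 3.772912×10^8 km.
On the circular orbit at r = 6.38792×10^8 km, v_c = √(μ/r) = 14.412 km/s.
Vis-viva on the transfer ellipse at r = 6.38792×10^8 km gives v_t = √[μ(2/r − 1/a_t)] = 7.9842 km/s.
Δv₂ = |v_t − v_c| = |7.9842 − 14.412| = 6.428 km/s.

Δv₂ = 6.428 km/s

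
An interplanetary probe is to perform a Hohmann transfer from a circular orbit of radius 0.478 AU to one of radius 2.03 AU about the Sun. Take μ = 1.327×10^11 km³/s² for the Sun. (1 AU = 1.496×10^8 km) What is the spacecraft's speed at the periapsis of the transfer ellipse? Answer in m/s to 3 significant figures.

In km: r₁ = 0.478 × 1.496×10^8 = 7.15088×10^7 km; r₂ = 2.03 × 1.496×10^8 = 3.03688×10^8 km.
The Hohmann ellipse has a_t = (r₁ + r₂)/2 = 1.875984×10^8 km.
The periapsis of the transfer ellipse is at r = 7.15088×10^7 km.
Vis-viva: v = √[μ(2/r − 1/a_t)] = √[1.327×10^11 × (2/7.15088×10^7 − 1/1.875984×10^8)] = 54.81 km/s.

v = 54800 m/s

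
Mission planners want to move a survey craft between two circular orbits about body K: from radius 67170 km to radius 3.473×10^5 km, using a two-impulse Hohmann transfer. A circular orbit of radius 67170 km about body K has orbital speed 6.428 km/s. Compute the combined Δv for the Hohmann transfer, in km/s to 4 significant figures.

From the circular-orbit relation v² = μ/r at r = 67170 km: μ = v²r = (6.428)² × 67170 = 2.77541×10^6 km³/s².
Transfer-ellipse semi-major axis a_t = (r₁ + r₂)/2 = (67170 + 3.473×10^5)/2 = 2.07235×10^5 km.
Circular speed at r₁: v₁ = √(μ/r₁) = √(2.77541×10^6/67170) = 6.4280 km/s.
Transfer-orbit speed at r₁ (vis-viva): v_p = √[μ(2/r₁ − 1/a_t)] = 8.3214 km/s.
First burn Δv₁ = |v_p − v₁| = 1.8934 km/s.
At r₂, v₂ = √(μ/r₂) = 2.8269 km/s.
Transfer-orbit speed at r₂: v_a = √[μ(2/r₂ − 1/a_t)] = 1.6094 km/s.
Second burn Δv₂ = |v₂ − v_a| = 1.2175 km/s.
Δv = Δv₁ + Δv₂ = 1.8934 + 1.2175 = 3.111 km/s.

Δv = 3.111 km/s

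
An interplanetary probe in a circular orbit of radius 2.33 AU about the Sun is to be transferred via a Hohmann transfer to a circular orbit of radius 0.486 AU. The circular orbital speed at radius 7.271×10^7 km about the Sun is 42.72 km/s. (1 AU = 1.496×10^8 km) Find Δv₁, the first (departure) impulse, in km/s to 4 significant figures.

From the circular-orbit relation v² = μ/r at r = 7.271×10^7 km: μ = v²r = (42.72)² × 7.271×10^7 = 1.32696×10^11 km³/s².
In km: r₁ = 2.33 × 1.496×10^8 = 3.48568×10^8 km; r₂ = 0.486 × 1.496×10^8 = 7.27056×10^7 km.
Semi-major axis of the transfer orbit: a_t = (3.48568×10^8 + 7.27056×10^7)/2 = 2.106368×10^8 km.
On the circular orbit at r = 3.48568×10^8 km, v_c = √(μ/r) = 19.511 km/s.
Transfer-orbit speed at the same r (vis-viva, a = a_t): v_t = √[μ(2/r − 1/a_t)] = 11.463 km/s.
Δv₁ = |v_t − v_c| = |11.463 − 19.511| = 8.048 km/s.

Δv₁ = 8.048 km/s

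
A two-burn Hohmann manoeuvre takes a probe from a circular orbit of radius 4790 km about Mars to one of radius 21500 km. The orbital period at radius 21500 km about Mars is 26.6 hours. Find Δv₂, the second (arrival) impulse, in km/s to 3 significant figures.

From Kepler's third law T² = 4π²r³/μ at r = 21500 km, T = 26.6 hours = 26.6 × 3600 s = 95760 s: μ = 4π²r³/T² = 42786.5 km³/s².
Semi-major axis of the transfer orbit: a_t = (4790 + 21500)/2 = 13145 km.
On the circular orbit at r = 21500 km, v_c = √(μ/r) = 1.4107 km/s.
Transfer-orbit speed at the same r (vis-viva, a = a_t): v_t = √[μ(2/r − 1/a_t)] = 0.85157 km/s.
Δv₂ = |v_t − v_c| = |0.85157 − 1.4107| = 0.5591 km/s.

Δv₂ = 0.559 km/s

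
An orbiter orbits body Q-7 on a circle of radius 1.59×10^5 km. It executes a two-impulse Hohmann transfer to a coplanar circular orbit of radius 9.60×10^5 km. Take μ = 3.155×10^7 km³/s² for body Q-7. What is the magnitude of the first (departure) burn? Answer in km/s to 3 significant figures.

The Hohmann ellipse has a_t = (r₁ + r₂)/2 = 5.595×10^5 km.
On the circular orbit at r = 1.590×10^5 km, v_c = √(μ/r) = 14.0864 km/s.
Transfer-orbit speed at the same r (vis-viva, a = a_t): v_t = √[μ(2/r − 1/a_t)] = 18.4517 km/s.
Δv₁ = |v_t − v_c| = |18.4517 − 14.0864| = 4.365 km/s.

Δv₁ = 4.37 km/s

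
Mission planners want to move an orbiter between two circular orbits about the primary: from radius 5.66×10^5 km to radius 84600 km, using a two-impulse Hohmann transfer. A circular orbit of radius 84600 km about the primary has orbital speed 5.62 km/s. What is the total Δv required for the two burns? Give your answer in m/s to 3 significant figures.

From the circular-orbit relation v² = μ/r at r = 84600 km: μ = v²r = (5.62)² × 84600 = 2.67204×10^6 km³/s².
Transfer-ellipse semi-major axis a_t = (r₁ + r₂)/2 = (5.660×10^5 + 84600)/2 = 3.253×10^5 km.
Circular speed at r₁: v₁ = √(μ/r₁) = √(2.67204×10^6/5.660×10^5) = 2.173 km/s.
On the transfer ellipse at r₁, v² = μ(2/r − 1/a) gives v_a = √[μ(2/r₁ − 1/a_t)] = 1.108 km/s.
First burn Δv₁ = |v_a − v₁| = 1.065 km/s.
Circular speed at r₂: v₂ = √(μ/r₂) = 5.620 km/s.
Transfer-orbit speed at r₂: v_p = √[μ(2/r₂ − 1/a_t)] = 7.413 km/s.
Second burn Δv₂ = |v₂ − v_p| = 1.793 km/s.
Δv = Δv₁ + Δv₂ = 1.065 + 1.793 = 2.858 km/s.

Δv = 2860 m/s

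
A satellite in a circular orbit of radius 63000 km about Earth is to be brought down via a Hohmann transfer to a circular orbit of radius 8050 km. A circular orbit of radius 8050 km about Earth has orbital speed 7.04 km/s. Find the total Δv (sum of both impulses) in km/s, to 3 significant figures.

From the circular-orbit relation v² = μ/r at r = 8050 km: μ = v²r = (7.04)² × 8050 = 3.98971×10^5 km³/s².
Transfer-ellipse semi-major axis a_t = (r₁ + r₂)/2 = (63000 + 8050)/2 = 35525 km.
At r₁ the circular-orbit speed is v₁ = √(μ/r₁) = 2.517 km/s.
On the transfer ellipse at r₁, vis-viva gives v_a = √[μ(2/r₁ − 1/a_t)] = 1.198 km/s.
First burn Δv₁ = |v_a − v₁| = 1.319 km/s.
At r₂, v₂ = √(μ/r₂) = 7.040 km/s.
Transfer-orbit speed at r₂: v_p = √[μ(2/r₂ − 1/a_t)] = 9.375 km/s.
Second burn Δv₂ = |v₂ − v_p| = 2.335 km/s.
Total Δv = Δv₁ + Δv₂ = 3.654 km/s.

Δv = 3.65 km/s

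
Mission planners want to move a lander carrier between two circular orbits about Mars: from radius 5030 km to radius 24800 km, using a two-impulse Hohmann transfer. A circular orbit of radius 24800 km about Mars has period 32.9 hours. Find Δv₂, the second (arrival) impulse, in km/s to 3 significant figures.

From Kepler's third law T² = 4π²r³/μ at r = 24800 km, T = 32.9 hours = 32.9 × 3600 s = 1.1844×10^5 s: μ = 4π²r³/T² = 42925.8 km³/s².
The Hohmann ellipse has a_t = (r₁ + r₂)/2 = 14915 km.
Circular speed at r = 24800 km: v_c = √(μ/r) = 1.3156 km/s.
Transfer-orbit speed at the same r (vis-viva, a = a_t): v_t = √[μ(2/r − 1/a_t)] = 0.76402 km/s.
Δv₂ = |v_t − v_c| = |0.76402 − 1.3156| = 0.5516 km/s.

Δv₂ = 0.552 km/s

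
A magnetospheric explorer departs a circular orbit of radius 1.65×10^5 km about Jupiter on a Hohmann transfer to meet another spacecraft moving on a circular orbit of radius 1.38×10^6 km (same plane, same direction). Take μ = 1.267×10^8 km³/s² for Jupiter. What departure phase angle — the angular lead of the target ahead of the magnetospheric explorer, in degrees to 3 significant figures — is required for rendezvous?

φ = 105°

The Hohmann ellipse has a_t = (r₁ + r₂)/2 = 7.725×10^5 km.
The half-period of the transfer ellipse is t = π√(a_t³/μ) = 1.8950×10^5 s.
Target angular speed ω₂ = √(μ/r₂³) = 6.9434×10^-6 rad/s.
Angle swept by the target during transfer: ω₂·t = 1.3158 rad = 75.39°.
The magnetospheric explorer traverses 180° on the transfer ellipse, so the target must lead by 180° − 75.39° = 105°.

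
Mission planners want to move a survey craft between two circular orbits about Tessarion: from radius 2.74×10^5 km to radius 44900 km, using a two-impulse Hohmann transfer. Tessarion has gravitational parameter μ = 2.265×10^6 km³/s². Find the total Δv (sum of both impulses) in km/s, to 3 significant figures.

Transfer-ellipse semi-major axis a_t = (r₁ + r₂)/2 = (2.740×10^5 + 44900)/2 = 1.5945×10^5 km.
At r₁ the circular-orbit speed is v₁ = √(μ/r₁) = 2.875 km/s.
On the transfer ellipse at r₁, vis-viva equation gives v_a = √[μ(2/r₁ − 1/a_t)] = 1.526 km/s.
First burn Δv₁ = |v_a − v₁| = 1.349 km/s.
At r₂, v₂ = √(μ/r₂) = 7.1025 km/s.
Transfer-orbit speed at r₂: v_p = √[μ(2/r₂ − 1/a_t)] = 9.3105 km/s.
Second burn Δv₂ = |v₂ − v_p| = 2.208 km/s.
Total Δv = Δv₁ + Δv₂ = 3.557 km/s.

Δv = 3.56 km/s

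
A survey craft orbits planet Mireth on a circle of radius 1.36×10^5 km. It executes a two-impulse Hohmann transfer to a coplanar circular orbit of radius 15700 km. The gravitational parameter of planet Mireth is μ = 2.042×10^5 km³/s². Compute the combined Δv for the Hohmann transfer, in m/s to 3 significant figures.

The Hohmann ellipse has a_t = (r₁ + r₂)/2 = 75850 km.
At r₁ the circular-orbit speed is v₁ = √(μ/r₁) = 1.22535 km/s.
On the transfer ellipse at r₁, v² = μ(2/r − 1/a) gives v_a = √[μ(2/r₁ − 1/a_t)] = 0.557481 km/s.
First burn Δv₁ = |v_a − v₁| = 0.6679 km/s.
At r₂, v₂ = √(μ/r₂) = 3.606 km/s.
Transfer-orbit speed at r₂: v_p = √[μ(2/r₂ − 1/a_t)] = 4.829 km/s.
Second burn Δv₂ = |v₂ − v_p| = 1.223 km/s.
Total Δv = Δv₁ + Δv₂ = 1.891 km/s.

Δv = 1890 m/s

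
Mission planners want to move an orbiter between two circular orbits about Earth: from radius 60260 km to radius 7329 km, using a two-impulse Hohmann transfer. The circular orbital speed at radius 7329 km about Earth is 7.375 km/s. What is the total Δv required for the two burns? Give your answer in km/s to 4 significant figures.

From the circular-orbit relation v² = μ/r at r = 7329 km: μ = v²r = (7.375)² × 7329 = 3.98629×10^5 km³/s².
The Hohmann ellipse has a_t = (r₁ + r₂)/2 = 33794.5 km.
Circular speed at r₁: v₁ = √(μ/r₁) = √(3.98629×10^5/60260) = 2.572 km/s.
On the transfer ellipse at r₁, v² = μ(2/r − 1/a) gives v_a = √[μ(2/r₁ − 1/a_t)] = 1.198 km/s.
First burn Δv₁ = |v_a − v₁| = 1.374 km/s.
Circular speed at r₂: v₂ = √(μ/r₂) = 7.375 km/s.
Transfer-orbit speed at r₂: v_p = √[μ(2/r₂ − 1/a_t)] = 9.848 km/s.
Second burn Δv₂ = |v₂ − v_p| = 2.473 km/s.
Total Δv = Δv₁ + Δv₂ = 3.847 km/s.

Δv = 3.847 km/s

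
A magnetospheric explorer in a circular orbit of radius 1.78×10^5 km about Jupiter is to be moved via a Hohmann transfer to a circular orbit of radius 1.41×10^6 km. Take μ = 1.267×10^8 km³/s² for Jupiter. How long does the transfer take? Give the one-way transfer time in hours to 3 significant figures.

The Hohmann ellipse has a_t = (r₁ + r₂)/2 = 7.940×10^5 km.
Transfer time t = π√(a_t³/μ) = π√((7.940×10^5)³ / 1.267×10^8) = 1.975×10^5 s.
Converting: 1.975×10^5 s ÷ 3600 s/hour = 54.9 hours.

t = 54.9 hours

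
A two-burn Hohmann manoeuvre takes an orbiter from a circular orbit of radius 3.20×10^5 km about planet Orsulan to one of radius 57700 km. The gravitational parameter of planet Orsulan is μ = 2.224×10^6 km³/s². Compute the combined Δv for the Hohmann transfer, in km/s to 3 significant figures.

Δv = 3.05 km/s

The Hohmann ellipse has a_t = (r₁ + r₂)/2 = 1.8885×10^5 km.
At r₁ the circular-orbit speed is v₁ = √(μ/r₁) = 2.636 km/s.
Transfer-orbit speed at r₁ (v² = μ(2/r − 1/a)): v_a = √[μ(2/r₁ − 1/a_t)] = 1.457 km/s.
First burn Δv₁ = |v_a − v₁| = 1.179 km/s.
At r₂, v₂ = √(μ/r₂) = 6.2084 km/s.
Transfer-orbit speed at r₂: v_p = √[μ(2/r₂ − 1/a_t)] = 8.0816 km/s.
Second burn Δv₂ = |v₂ − v_p| = 1.873 km/s.
Δv = Δv₁ + Δv₂ = 1.179 + 1.873 = 3.052 km/s.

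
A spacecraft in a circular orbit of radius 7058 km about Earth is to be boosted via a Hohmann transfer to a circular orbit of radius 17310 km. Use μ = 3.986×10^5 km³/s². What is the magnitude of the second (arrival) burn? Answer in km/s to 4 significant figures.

Δv₂ = 1.146 km/s

The Hohmann ellipse has a_t = (r₁ + r₂)/2 = 12184 km.
On the circular orbit at r = 17310 km, v_c = √(μ/r) = 4.7987 km/s.
Transfer-orbit speed at the same r (vis-viva, a = a_t): v_t = √[μ(2/r − 1/a_t)] = 3.6523 km/s.
Δv₂ = |v_t − v_c| = |3.6523 − 4.7987| = 1.146 km/s.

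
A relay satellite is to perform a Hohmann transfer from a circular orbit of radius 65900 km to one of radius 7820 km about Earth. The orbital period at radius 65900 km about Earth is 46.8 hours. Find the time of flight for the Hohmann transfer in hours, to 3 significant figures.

From Kepler's third law T² = 4π²r³/μ at r = 65900 km, T = 46.8 hours = 46.8 × 3600 s = 1.6848×10^5 s: μ = 4π²r³/T² = 3.98033×10^5 km³/s².
The Hohmann ellipse has a_t = (r₁ + r₂)/2 = 36860 km.
Half the transfer-orbit period gives t = π√(a_t³/μ) = 35240 s.
Converting: 35240 s ÷ 3600 s/hour = 9.79 hours.

t = 9.79 hours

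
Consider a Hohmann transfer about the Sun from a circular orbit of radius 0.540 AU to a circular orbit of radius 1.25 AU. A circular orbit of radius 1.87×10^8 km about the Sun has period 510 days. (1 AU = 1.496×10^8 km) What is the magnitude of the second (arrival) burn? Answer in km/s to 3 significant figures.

From Kepler's third law T² = 4π²r³/μ at r = 1.87×10^8 km, T = 510 days = 510 × 86400 s = 4.4064×10^7 s: μ = 4π²r³/T² = 1.32959×10^11 km³/s².
In km: r₁ = 0.540 × 1.496×10^8 = 8.0784×10^7 km; r₂ = 1.25 × 1.496×10^8 = 1.870×10^8 km.
Transfer-ellipse semi-major axis a_t = (r₁ + r₂)/2 = (8.0784×10^7 + 1.870×10^8)/2 = 1.33892×10^8 km.
Circular speed at r = 1.870×10^8 km: v_c = √(μ/r) = 26.665 km/s.
Transfer-orbit speed at the same r (vis-viva, a = a_t): v_t = √[μ(2/r − 1/a_t)] = 20.712 km/s.
Δv₂ = |v_t − v_c| = |20.712 − 26.665| = 5.953 km/s.

Δv₂ = 5.95 km/s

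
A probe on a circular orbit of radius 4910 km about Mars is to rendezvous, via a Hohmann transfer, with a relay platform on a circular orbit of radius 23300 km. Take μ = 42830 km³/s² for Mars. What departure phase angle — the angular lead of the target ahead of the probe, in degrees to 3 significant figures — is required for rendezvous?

φ = 95.2°

Transfer-ellipse semi-major axis a_t = (r₁ + r₂)/2 = (4910 + 23300)/2 = 14105 km.
Transfer time t = π√(a_t³/μ) = 25429 s.
Target angular speed ω₂ = √(μ/r₂³) = 5.8189×10^-5 rad/s.
Angle swept by the target during transfer: ω₂·t = 1.4797 rad = 84.78°.
The probe traverses 180° on the transfer ellipse, so the target must lead by 180° − 84.78° = 95.2°.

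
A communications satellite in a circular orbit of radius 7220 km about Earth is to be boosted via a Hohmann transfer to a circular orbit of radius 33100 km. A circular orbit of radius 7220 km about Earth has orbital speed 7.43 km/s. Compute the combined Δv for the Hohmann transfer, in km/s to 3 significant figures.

Δv = 3.48 km/s

From the circular-orbit relation v² = μ/r at r = 7220 km: μ = v²r = (7.43)² × 7220 = 3.98579×10^5 km³/s².
Semi-major axis of the transfer orbit: a_t = (7220 + 33100)/2 = 20160 km.
At r₁ the circular-orbit speed is v₁ = √(μ/r₁) = 7.4300 km/s.
Transfer-orbit speed at r₁ (vis-viva): v_p = √[μ(2/r₁ − 1/a_t)] = 9.5205 km/s.
First burn Δv₁ = |v_p − v₁| = 2.0905 km/s.
At r₂, v₂ = √(μ/r₂) = 3.4701 km/s.
Transfer-orbit speed at r₂: v_a = √[μ(2/r₂ − 1/a_t)] = 2.0767 km/s.
Second burn Δv₂ = |v₂ − v_a| = 1.3934 km/s.
Total Δv = Δv₁ + Δv₂ = 3.484 km/s.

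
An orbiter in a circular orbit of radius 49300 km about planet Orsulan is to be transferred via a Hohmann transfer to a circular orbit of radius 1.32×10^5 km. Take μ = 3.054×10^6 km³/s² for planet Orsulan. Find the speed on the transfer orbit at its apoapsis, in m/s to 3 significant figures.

The Hohmann ellipse has a_t = (r₁ + r₂)/2 = 90650 km.
The apoapsis of the transfer ellipse is at r = 1.320×10^5 km.
Vis-viva: v = √[μ(2/r − 1/a_t)] = √[3.054×10^6 × (2/1.320×10^5 − 1/90650)] = 3.547 km/s.

v = 3550 m/s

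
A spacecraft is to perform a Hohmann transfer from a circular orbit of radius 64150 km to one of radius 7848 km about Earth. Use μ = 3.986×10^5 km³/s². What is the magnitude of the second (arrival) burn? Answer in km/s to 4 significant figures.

Δv₂ = 2.387 km/s

Semi-major axis of the transfer orbit: a_t = (64150 + 7848)/2 = 35999 km.
On the circular orbit at r = 7848 km, v_c = √(μ/r) = 7.127 km/s.
Vis-viva on the transfer ellipse at r = 7848 km gives v_t = √[μ(2/r − 1/a_t)] = 9.514 km/s.
Δv₂ = |v_t − v_c| = |9.514 − 7.127| = 2.387 km/s.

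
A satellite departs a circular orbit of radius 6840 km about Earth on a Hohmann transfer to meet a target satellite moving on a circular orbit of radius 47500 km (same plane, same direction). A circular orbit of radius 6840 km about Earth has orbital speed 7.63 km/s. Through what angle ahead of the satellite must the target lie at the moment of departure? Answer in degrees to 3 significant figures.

From the circular-orbit relation v² = μ/r at r = 6840 km: μ = v²r = (7.63)² × 6840 = 3.98204×10^5 km³/s².
Semi-major axis of the transfer orbit: a_t = (6840 + 47500)/2 = 27170 km.
The half-period of the transfer ellipse is t = π√(a_t³/μ) = 22296 s.
Target angular speed ω₂ = √(μ/r₂³) = 6.0955×10^-5 rad/s.
Angle swept by the target during transfer: ω₂·t = 1.3591 rad = 77.87°.
The satellite traverses 180° on the transfer ellipse, so the target must lead by 180° − 77.87° = 102°.

φ = 102°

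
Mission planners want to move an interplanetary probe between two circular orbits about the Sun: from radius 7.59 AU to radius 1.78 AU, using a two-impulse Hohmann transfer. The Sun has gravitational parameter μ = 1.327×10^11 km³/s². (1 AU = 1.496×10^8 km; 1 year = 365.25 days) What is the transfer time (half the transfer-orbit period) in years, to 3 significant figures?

t = 5.07 years

In km: r₁ = 7.59 × 1.496×10^8 = 1.135464×10^9 km; r₂ = 1.78 × 1.496×10^8 = 2.66288×10^8 km.
Semi-major axis of the transfer orbit: a_t = (1.135464×10^9 + 2.66288×10^8)/2 = 7.00876×10^8 km.
Half the transfer-orbit period gives t = π√(a_t³/μ) = 1.600×10^8 s.
Converting: 1.600×10^8 s ÷ 3.15576×10^7 s/year (365.25 × 86400) = 5.07 years.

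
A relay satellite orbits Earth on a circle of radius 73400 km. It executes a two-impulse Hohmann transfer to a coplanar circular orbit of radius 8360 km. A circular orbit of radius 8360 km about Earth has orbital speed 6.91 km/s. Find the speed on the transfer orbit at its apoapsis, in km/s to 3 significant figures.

From the circular-orbit relation v² = μ/r at r = 8360 km: μ = v²r = (6.91)² × 8360 = 3.99174×10^5 km³/s².
Semi-major axis of the transfer orbit: a_t = (73400 + 8360)/2 = 40880 km.
At apoapsis, r = 73400 km.
Applying v² = μ(2/r − 1/a_t): v = 1.055 km/s.

v = 1.05 km/s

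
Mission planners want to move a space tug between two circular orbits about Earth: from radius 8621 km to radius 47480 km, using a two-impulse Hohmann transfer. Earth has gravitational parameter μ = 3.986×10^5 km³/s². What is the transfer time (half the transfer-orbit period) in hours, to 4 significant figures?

The Hohmann ellipse has a_t = (r₁ + r₂)/2 = 28050.5 km.
Half the transfer-orbit period gives t = π√(a_t³/μ) = 23380 s.
Converting: 23380 s ÷ 3600 s/hour = 6.494 hours.

t = 6.494 hours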